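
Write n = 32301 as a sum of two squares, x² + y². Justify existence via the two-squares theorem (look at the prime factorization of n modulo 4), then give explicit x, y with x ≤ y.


Step 1: Factor n = 32301 = 3^2 · 37 · 97.
Step 2: Check the mod-4 condition on each prime factor: 3 ≡ 3 (mod 4), exponent 2 (must be even); 37 ≡ 1 (mod 4), exponent 1; 97 ≡ 1 (mod 4), exponent 1.
All primes ≡ 3 (mod 4) appear to even exponent (or don't appear), so by the two-squares theorem n IS expressible as a sum of two squares.
Step 3: Build a representation. Group n = k² · m with k = 3 and m = 37 · 97 = 3589 (a product of primes ≡ 1 (mod 4)); a representation of m scales to one of n via (k·x)² + (k·y)² = k²(x² + y²). Each prime p ≡ 1 (mod 4) is itself a sum of two squares; find a² by testing p − a² for a perfect square:
  37: 37 − 1² = 36 = 6² ⇒ 37 = 1² + 6².
  97: 97 − 1² = 96, 97 − 2² = 93, 97 − 3² = 88, 97 − 4² = 81 = 9² ⇒ 97 = 4² + 9².
  Combine using the Brahmagupta–Fibonacci identity (a² + b²)(c² + d²) = (ac − bd)² + (ad + bc)² = (ac + bd)² + (ad − bc)²:
  37 · 97 = 3589: from (1² + 6²)(4² + 9²), take (1·4 − 6·9, 1·9 + 6·4) = (4 − 54, 9 + 24) = (-50, 33); dropping signs (only squares matter) gives (50, 33); check 50² + 33² = 2500 + 1089 = 3589 ✓.
  Scale by k = 3: (3·50, 3·33) = (150, 99).
Step 4: Order so x ≤ y and verify: 99² + 150² = 9801 + 22500 = 32301 = n. ✓

n = 32301 = 99² + 150² (one valid representation with x ≤ y).


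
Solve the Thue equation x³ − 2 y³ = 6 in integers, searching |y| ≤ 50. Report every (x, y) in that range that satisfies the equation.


The equation is x³ - 2y³ = 6. For fixed y, x³ = 2·y³ + 6, so a solution requires the RHS to be a perfect cube.
Strategy: iterate y from -50 to 50, compute RHS = 2·y³ + 6, and check whether it is a (positive or negative) perfect cube.
Check small values of y:
  y = 0: RHS = 6 is not a perfect cube.
  y = 1: RHS = 8 = (2)³ ⇒ x = 2 works.
  y = -1: RHS = 4 is not a perfect cube.
  y = 2: RHS = 22 is not a perfect cube.
  y = -2: RHS = -10 is not a perfect cube.
  y = 3: RHS = 60 is not a perfect cube.
  y = -3: RHS = -48 is not a perfect cube.
Continuing the search up to |y| = 50 finds no further solutions beyond those listed.
Collected solutions: (2, 1).

Solutions (with |y| ≤ 50): (2, 1).


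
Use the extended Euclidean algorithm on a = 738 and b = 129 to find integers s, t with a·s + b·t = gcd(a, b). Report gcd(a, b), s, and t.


Euclidean algorithm on (738, 129) — divide until remainder is 0:
  738 = 5 · 129 + 93
  129 = 1 · 93 + 36
  93 = 2 · 36 + 21
  36 = 1 · 21 + 15
  21 = 1 · 15 + 6
  15 = 2 · 6 + 3
  6 = 2 · 3 + 0
gcd(738, 129) = 3.
Track Bezout coefficients alongside the remainders: start with r₀ = 738 = a·1 + b·0 (s = 1, t = 0) and r₁ = 129 = a·0 + b·1 (s = 0, t = 1); each new remainder r_{k+1} = r_{k-1} − q_k·r_k inherits s_{k+1} = s_{k-1} − q_k·s_k, t_{k+1} = t_{k-1} − q_k·t_k, so r_k = a·s_k + b·t_k at every step:
  q = 5: r = 93, s = 1 − 5·0 = 1, t = 0 − 5·1 = -5  (check: 738·1 + 129·(-5) = 93)
  q = 1: r = 36, s = 0 − 1·1 = -1, t = 1 − 1·(-5) = 6  (check: 738·(-1) + 129·6 = 36)
  q = 2: r = 21, s = 1 − 2·(-1) = 3, t = -5 − 2·6 = -17  (check: 738·3 + 129·(-17) = 21)
  q = 1: r = 15, s = -1 − 1·3 = -4, t = 6 − 1·(-17) = 23  (check: 738·(-4) + 129·23 = 15)
  q = 1: r = 6, s = 3 − 1·(-4) = 7, t = -17 − 1·23 = -40  (check: 738·7 + 129·(-40) = 6)
  q = 2: r = 3, s = -4 − 2·7 = -18, t = 23 − 2·(-40) = 103  (check: 738·(-18) + 129·103 = 3)
The row with r = 3 (the gcd) gives the Bezout coefficients s = -18, t = 103.
Result: 738 · (-18) + 129 · (103) = 3.

gcd(738, 129) = 3; s = -18, t = 103 (check: 738·(-18) + 129·103 = 3).


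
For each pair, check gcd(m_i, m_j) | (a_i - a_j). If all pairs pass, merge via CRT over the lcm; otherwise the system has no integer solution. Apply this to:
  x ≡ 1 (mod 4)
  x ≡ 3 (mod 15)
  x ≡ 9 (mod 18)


Moduli 4, 15, 18 are not pairwise coprime, so CRT works modulo lcm(m_i) when all pairwise compatibility conditions hold.
Pairwise compatibility: gcd(m_i, m_j) must divide a_i - a_j for every pair.
Merge one congruence at a time:
  Start: x ≡ 1 (mod 4).
  Combine with x ≡ 3 (mod 15): gcd(4, 15) = 1; 3 - 1 = 2, which IS divisible by 1, so compatible.
    Write x = 1 + 4·t and substitute into x ≡ 3 (mod 15): 4·t ≡ 3 − 1 = 2 (mod 15).
    The inverse of 4 mod 15 is 4 (since 4·4 = 16 = 1·15 + 1), so t ≡ 4·2 = 8 ≡ 8 (mod 15).
    Then x = 1 + 4·8 = 33, valid modulo lcm(4, 15) = 60: x ≡ 33 (mod 60).
  Combine with x ≡ 9 (mod 18): gcd(60, 18) = 6; 9 - 33 = -24, which IS divisible by 6, so compatible.
    Write x = 33 + 60·t and substitute into x ≡ 9 (mod 18): 60·t ≡ 9 − 33 = -24 (mod 18).
    Divide the congruence (and modulus) by g = 6: 10·t ≡ -4 (mod 3).
    Reduce coefficients mod 3: 1·t ≡ 2 (mod 3).
    So t ≡ 2 (mod 3).
    Then x = 33 + 60·2 = 153, valid modulo lcm(60, 18) = 180: x ≡ 153 (mod 180).
Verify: 153 mod 4 = 1, 153 mod 15 = 3, 153 mod 18 = 9.

x ≡ 153 (mod 180).


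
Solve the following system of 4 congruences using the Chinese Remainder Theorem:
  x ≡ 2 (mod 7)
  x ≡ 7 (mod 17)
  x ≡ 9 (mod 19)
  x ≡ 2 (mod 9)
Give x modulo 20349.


Product of moduli M = 7 · 17 · 19 · 9 = 20349.
Merge one congruence at a time:
  Start: x ≡ 2 (mod 7).
  Combine with x ≡ 7 (mod 17); new modulus lcm = 119.
    Write x = 2 + 7·t and substitute into x ≡ 7 (mod 17): 7·t ≡ 7 − 2 = 5 (mod 17).
    The inverse of 7 mod 17 is 5 (since 7·5 = 35 = 2·17 + 1), so t ≡ 5·5 = 25 ≡ 8 (mod 17).
    Then x = 2 + 7·8 = 58, valid modulo lcm(7, 17) = 119: x ≡ 58 (mod 119).
  Combine with x ≡ 9 (mod 19); new modulus lcm = 2261.
    Write x = 58 + 119·t and substitute into x ≡ 9 (mod 19): 119·t ≡ 9 − 58 = -49 (mod 19).
    Reduce coefficients mod 19: 5·t ≡ 8 (mod 19).
    The inverse of 5 mod 19 is 4 (since 5·4 = 20 = 1·19 + 1), so t ≡ 4·8 = 32 ≡ 13 (mod 19).
    Then x = 58 + 119·13 = 1605, valid modulo lcm(119, 19) = 2261: x ≡ 1605 (mod 2261).
  Combine with x ≡ 2 (mod 9); new modulus lcm = 20349.
    Write x = 1605 + 2261·t and substitute into x ≡ 2 (mod 9): 2261·t ≡ 2 − 1605 = -1603 (mod 9).
    Reduce coefficients mod 9: 2·t ≡ 8 (mod 9).
    The inverse of 2 mod 9 is 5 (since 2·5 = 10 = 1·9 + 1), so t ≡ 5·8 = 40 ≡ 4 (mod 9).
    Then x = 1605 + 2261·4 = 10649, valid modulo lcm(2261, 9) = 20349: x ≡ 10649 (mod 20349).
Verify against each original: 10649 mod 7 = 2, 10649 mod 17 = 7, 10649 mod 19 = 9, 10649 mod 9 = 2.

x ≡ 10649 (mod 20349).


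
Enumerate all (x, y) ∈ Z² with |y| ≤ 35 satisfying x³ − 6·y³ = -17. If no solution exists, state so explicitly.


The equation is x³ - 6y³ = -17. For fixed y, x³ = 6·y³ − 17, so a solution requires the RHS to be a perfect cube.
Strategy: iterate y from -35 to 35, compute RHS = 6·y³ − 17, and check whether it is a (positive or negative) perfect cube.
Check small values of y:
  y = 0: RHS = -17 is not a perfect cube.
  y = 1: RHS = -11 is not a perfect cube.
  y = -1: RHS = -23 is not a perfect cube.
  y = 2: RHS = 31 is not a perfect cube.
  y = -2: RHS = -65 is not a perfect cube.
  y = 3: RHS = 145 is not a perfect cube.
  y = -3: RHS = -179 is not a perfect cube.
Continuing the search up to |y| = 35 finds no solutions either.
No (x, y) in the scanned range satisfies the equation.

No integer solutions with |y| ≤ 35.


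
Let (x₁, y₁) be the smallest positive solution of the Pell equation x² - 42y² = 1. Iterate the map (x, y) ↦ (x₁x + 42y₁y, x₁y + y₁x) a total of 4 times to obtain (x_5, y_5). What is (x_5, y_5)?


Step 1: Find the fundamental solution (x₁, y₁) of x² - 42y² = 1.
  Expand √42 as a continued fraction. a₀ = ⌊√42⌋ = 6; iterate m_{k+1} = d_k·a_k − m_k, d_{k+1} = (42 − m_{k+1}²)/d_k, a_{k+1} = ⌊(a₀ + m_{k+1})/d_{k+1}⌋ (starting m₀ = 0, d₀ = 1), with convergents p_k = a_k·p_{k-1} + p_{k-2}, q_k = a_k·q_{k-1} + q_{k-2} (p₋₁ = 1, q₋₁ = 0):
  k = 0: a₀ = 6; p₀/q₀ = 6/1; p₀² − 42·q₀² = 36 − 42 = -6.
  k = 1: m = 6, d = 6, a = ⌊(6 + 6)/6⌋ = 2; p/q = (2·6 + 1)/(2·1 + 0) = 13/2; p² − 42·q² = 169 − 168 = 1.
  The first convergent with p² − 42·q² = 1 gives the fundamental solution (x₁, y₁) = (13, 2).
Step 2: Apply the recurrence (x_{n+1}, y_{n+1}) = (x₁x_n + 42y₁y_n, x₁y_n + y₁x_n) repeatedly.
  From (x_1, y_1) = (13, 2): x_2 = 13·13 + 42·2·2 = 337; y_2 = 13·2 + 2·13 = 52.
  From (x_2, y_2) = (337, 52): x_3 = 13·337 + 42·2·52 = 8749; y_3 = 13·52 + 2·337 = 1350.
  From (x_3, y_3) = (8749, 1350): x_4 = 13·8749 + 42·2·1350 = 227137; y_4 = 13·1350 + 2·8749 = 35048.
  From (x_4, y_4) = (227137, 35048): x_5 = 13·227137 + 42·2·35048 = 5896813; y_5 = 13·35048 + 2·227137 = 909898.
Step 3: Verify x_5² - 42·y_5² = 34772403556969 - 34772403556968 = 1 (should be 1). ✓

(x_1, y_1) = (13, 2); (x_5, y_5) = (5896813, 909898).


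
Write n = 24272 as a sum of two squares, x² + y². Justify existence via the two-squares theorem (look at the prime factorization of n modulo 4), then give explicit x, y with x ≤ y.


Step 1: Factor n = 24272 = 2^4 · 37 · 41.
Step 2: Check the mod-4 condition on each prime factor: 2 = 2 (special); 37 ≡ 1 (mod 4), exponent 1; 41 ≡ 1 (mod 4), exponent 1.
All primes ≡ 3 (mod 4) appear to even exponent (or don't appear), so by the two-squares theorem n IS expressible as a sum of two squares.
Step 3: Build a representation. Group n = k² · m with k = 4 and m = 37 · 41 = 1517 (a product of primes ≡ 1 (mod 4)); a representation of m scales to one of n via (k·x)² + (k·y)² = k²(x² + y²). Each prime p ≡ 1 (mod 4) is itself a sum of two squares; find a² by testing p − a² for a perfect square:
  37: 37 − 1² = 36 = 6² ⇒ 37 = 1² + 6².
  41: 41 − 1² = 40, 41 − 2² = 37, 41 − 3² = 32, 41 − 4² = 25 = 5² ⇒ 41 = 4² + 5².
  Combine using the Brahmagupta–Fibonacci identity (a² + b²)(c² + d²) = (ac − bd)² + (ad + bc)² = (ac + bd)² + (ad − bc)²:
  37 · 41 = 1517: from (1² + 6²)(4² + 5²), take (1·4 − 6·5, 1·5 + 6·4) = (4 − 30, 5 + 24) = (-26, 29); dropping signs (only squares matter) gives (26, 29); check 26² + 29² = 676 + 841 = 1517 ✓.
  Scale by k = 4: (4·26, 4·29) = (104, 116).
Step 4: Order so x ≤ y and verify: 104² + 116² = 10816 + 13456 = 24272 = n. ✓

n = 24272 = 104² + 116² (one valid representation with x ≤ y).


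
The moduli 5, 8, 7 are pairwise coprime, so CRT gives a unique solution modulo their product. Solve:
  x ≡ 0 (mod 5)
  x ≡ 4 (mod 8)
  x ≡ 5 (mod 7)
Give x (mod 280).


Moduli 5, 8, 7 are pairwise coprime; by CRT there is a unique solution modulo M = 5 · 8 · 7 = 280.
Solve pairwise, accumulating the modulus:
  Start with x ≡ 0 (mod 5).
  Combine with x ≡ 4 (mod 8): since gcd(5, 8) = 1, we get a unique residue mod 40.
    Write x = 0 + 5·t and substitute into x ≡ 4 (mod 8): 5·t ≡ 4 − 0 = 4 (mod 8).
    The inverse of 5 mod 8 is 5 (since 5·5 = 25 = 3·8 + 1), so t ≡ 5·4 = 20 ≡ 4 (mod 8).
    Then x = 0 + 5·4 = 20, valid modulo lcm(5, 8) = 40: x ≡ 20 (mod 40).
  Combine with x ≡ 5 (mod 7): since gcd(40, 7) = 1, we get a unique residue mod 280.
    Write x = 20 + 40·t and substitute into x ≡ 5 (mod 7): 40·t ≡ 5 − 20 = -15 (mod 7).
    Reduce coefficients mod 7: 5·t ≡ 6 (mod 7).
    The inverse of 5 mod 7 is 3 (since 5·3 = 15 = 2·7 + 1), so t ≡ 3·6 = 18 ≡ 4 (mod 7).
    Then x = 20 + 40·4 = 180, valid modulo lcm(40, 7) = 280: x ≡ 180 (mod 280).
Verify: 180 mod 5 = 0 ✓, 180 mod 8 = 4 ✓, 180 mod 7 = 5 ✓.

x ≡ 180 (mod 280).


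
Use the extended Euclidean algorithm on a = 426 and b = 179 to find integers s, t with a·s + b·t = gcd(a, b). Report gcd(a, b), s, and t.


Euclidean algorithm on (426, 179) — divide until remainder is 0:
  426 = 2 · 179 + 68
  179 = 2 · 68 + 43
  68 = 1 · 43 + 25
  43 = 1 · 25 + 18
  25 = 1 · 18 + 7
  18 = 2 · 7 + 4
  7 = 1 · 4 + 3
  4 = 1 · 3 + 1
  3 = 3 · 1 + 0
gcd(426, 179) = 1.
Track Bezout coefficients alongside the remainders: start with r₀ = 426 = a·1 + b·0 (s = 1, t = 0) and r₁ = 179 = a·0 + b·1 (s = 0, t = 1); each new remainder r_{k+1} = r_{k-1} − q_k·r_k inherits s_{k+1} = s_{k-1} − q_k·s_k, t_{k+1} = t_{k-1} − q_k·t_k, so r_k = a·s_k + b·t_k at every step:
  q = 2: r = 68, s = 1 − 2·0 = 1, t = 0 − 2·1 = -2  (check: 426·1 + 179·(-2) = 68)
  q = 2: r = 43, s = 0 − 2·1 = -2, t = 1 − 2·(-2) = 5  (check: 426·(-2) + 179·5 = 43)
  q = 1: r = 25, s = 1 − 1·(-2) = 3, t = -2 − 1·5 = -7  (check: 426·3 + 179·(-7) = 25)
  q = 1: r = 18, s = -2 − 1·3 = -5, t = 5 − 1·(-7) = 12  (check: 426·(-5) + 179·12 = 18)
  q = 1: r = 7, s = 3 − 1·(-5) = 8, t = -7 − 1·12 = -19  (check: 426·8 + 179·(-19) = 7)
  q = 2: r = 4, s = -5 − 2·8 = -21, t = 12 − 2·(-19) = 50  (check: 426·(-21) + 179·50 = 4)
  q = 1: r = 3, s = 8 − 1·(-21) = 29, t = -19 − 1·50 = -69  (check: 426·29 + 179·(-69) = 3)
  q = 1: r = 1, s = -21 − 1·29 = -50, t = 50 − 1·(-69) = 119  (check: 426·(-50) + 179·119 = 1)
The row with r = 1 (the gcd) gives the Bezout coefficients s = -50, t = 119.
Result: 426 · (-50) + 179 · (119) = 1.

gcd(426, 179) = 1; s = -50, t = 119 (check: 426·(-50) + 179·119 = 1).


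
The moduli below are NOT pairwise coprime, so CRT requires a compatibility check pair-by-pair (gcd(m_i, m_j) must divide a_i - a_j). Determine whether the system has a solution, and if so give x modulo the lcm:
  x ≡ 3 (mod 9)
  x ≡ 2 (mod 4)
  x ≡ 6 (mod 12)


Moduli 9, 4, 12 are not pairwise coprime, so CRT works modulo lcm(m_i) when all pairwise compatibility conditions hold.
Pairwise compatibility: gcd(m_i, m_j) must divide a_i - a_j for every pair.
Merge one congruence at a time:
  Start: x ≡ 3 (mod 9).
  Combine with x ≡ 2 (mod 4): gcd(9, 4) = 1; 2 - 3 = -1, which IS divisible by 1, so compatible.
    Write x = 3 + 9·t and substitute into x ≡ 2 (mod 4): 9·t ≡ 2 − 3 = -1 (mod 4).
    Reduce coefficients mod 4: 1·t ≡ 3 (mod 4).
    So t ≡ 3 (mod 4).
    Then x = 3 + 9·3 = 30, valid modulo lcm(9, 4) = 36: x ≡ 30 (mod 36).
  Combine with x ≡ 6 (mod 12): gcd(36, 12) = 12; 6 - 30 = -24, which IS divisible by 12, so compatible.
    Write x = 30 + 36·t and substitute into x ≡ 6 (mod 12): 36·t ≡ 6 − 30 = -24 (mod 12).
    Divide the congruence (and modulus) by g = 12: 3·t ≡ -2 (mod 1).
    Modulo 1 every t works; take t = 0.
    Then x = 30 + 36·0 = 30, valid modulo lcm(36, 12) = 36: x ≡ 30 (mod 36).
Verify: 30 mod 9 = 3, 30 mod 4 = 2, 30 mod 12 = 6.

x ≡ 30 (mod 36).


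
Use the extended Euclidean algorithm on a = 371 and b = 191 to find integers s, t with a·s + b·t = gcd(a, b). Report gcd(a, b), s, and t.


Euclidean algorithm on (371, 191) — divide until remainder is 0:
  371 = 1 · 191 + 180
  191 = 1 · 180 + 11
  180 = 16 · 11 + 4
  11 = 2 · 4 + 3
  4 = 1 · 3 + 1
  3 = 3 · 1 + 0
gcd(371, 191) = 1.
Track Bezout coefficients alongside the remainders: start with r₀ = 371 = a·1 + b·0 (s = 1, t = 0) and r₁ = 191 = a·0 + b·1 (s = 0, t = 1); each new remainder r_{k+1} = r_{k-1} − q_k·r_k inherits s_{k+1} = s_{k-1} − q_k·s_k, t_{k+1} = t_{k-1} − q_k·t_k, so r_k = a·s_k + b·t_k at every step:
  q = 1: r = 180, s = 1 − 1·0 = 1, t = 0 − 1·1 = -1  (check: 371·1 + 191·(-1) = 180)
  q = 1: r = 11, s = 0 − 1·1 = -1, t = 1 − 1·(-1) = 2  (check: 371·(-1) + 191·2 = 11)
  q = 16: r = 4, s = 1 − 16·(-1) = 17, t = -1 − 16·2 = -33  (check: 371·17 + 191·(-33) = 4)
  q = 2: r = 3, s = -1 − 2·17 = -35, t = 2 − 2·(-33) = 68  (check: 371·(-35) + 191·68 = 3)
  q = 1: r = 1, s = 17 − 1·(-35) = 52, t = -33 − 1·68 = -101  (check: 371·52 + 191·(-101) = 1)
The row with r = 1 (the gcd) gives the Bezout coefficients s = 52, t = -101.
Result: 371 · (52) + 191 · (-101) = 1.

gcd(371, 191) = 1; s = 52, t = -101 (check: 371·52 + 191·(-101) = 1).


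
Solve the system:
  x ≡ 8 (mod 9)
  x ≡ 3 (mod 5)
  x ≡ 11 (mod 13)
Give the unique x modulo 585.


Moduli 9, 5, 13 are pairwise coprime; by CRT there is a unique solution modulo M = 9 · 5 · 13 = 585.
Solve pairwise, accumulating the modulus:
  Start with x ≡ 8 (mod 9).
  Combine with x ≡ 3 (mod 5): since gcd(9, 5) = 1, we get a unique residue mod 45.
    Write x = 8 + 9·t and substitute into x ≡ 3 (mod 5): 9·t ≡ 3 − 8 = -5 (mod 5).
    Reduce coefficients mod 5: 4·t ≡ 0 (mod 5).
    The inverse of 4 mod 5 is 4 (since 4·4 = 16 = 3·5 + 1), so t ≡ 4·0 = 0 ≡ 0 (mod 5).
    Then x = 8 + 9·0 = 8, valid modulo lcm(9, 5) = 45: x ≡ 8 (mod 45).
  Combine with x ≡ 11 (mod 13): since gcd(45, 13) = 1, we get a unique residue mod 585.
    Write x = 8 + 45·t and substitute into x ≡ 11 (mod 13): 45·t ≡ 11 − 8 = 3 (mod 13).
    Reduce coefficients mod 13: 6·t ≡ 3 (mod 13).
    The inverse of 6 mod 13 is 11 (since 6·11 = 66 = 5·13 + 1), so t ≡ 11·3 = 33 ≡ 7 (mod 13).
    Then x = 8 + 45·7 = 323, valid modulo lcm(45, 13) = 585: x ≡ 323 (mod 585).
Verify: 323 mod 9 = 8 ✓, 323 mod 5 = 3 ✓, 323 mod 13 = 11 ✓.

x ≡ 323 (mod 585).


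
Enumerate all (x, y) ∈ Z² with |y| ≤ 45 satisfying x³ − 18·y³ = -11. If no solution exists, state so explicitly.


The equation is x³ - 18y³ = -11. For fixed y, x³ = 18·y³ − 11, so a solution requires the RHS to be a perfect cube.
Strategy: iterate y from -45 to 45, compute RHS = 18·y³ − 11, and check whether it is a (positive or negative) perfect cube.
Check small values of y:
  y = 0: RHS = -11 is not a perfect cube.
  y = 1: RHS = 7 is not a perfect cube.
  y = -1: RHS = -29 is not a perfect cube.
  y = 2: RHS = 133 is not a perfect cube.
  y = -2: RHS = -155 is not a perfect cube.
  y = 3: RHS = 475 is not a perfect cube.
  y = -3: RHS = -497 is not a perfect cube.
Continuing the search up to |y| = 45 finds no solutions either.
No (x, y) in the scanned range satisfies the equation.

No integer solutions with |y| ≤ 45.


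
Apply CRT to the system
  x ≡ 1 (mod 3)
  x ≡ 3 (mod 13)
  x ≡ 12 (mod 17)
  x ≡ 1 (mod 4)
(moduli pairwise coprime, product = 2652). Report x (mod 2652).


Product of moduli M = 3 · 13 · 17 · 4 = 2652.
Merge one congruence at a time:
  Start: x ≡ 1 (mod 3).
  Combine with x ≡ 3 (mod 13); new modulus lcm = 39.
    Write x = 1 + 3·t and substitute into x ≡ 3 (mod 13): 3·t ≡ 3 − 1 = 2 (mod 13).
    The inverse of 3 mod 13 is 9 (since 3·9 = 27 = 2·13 + 1), so t ≡ 9·2 = 18 ≡ 5 (mod 13).
    Then x = 1 + 3·5 = 16, valid modulo lcm(3, 13) = 39: x ≡ 16 (mod 39).
  Combine with x ≡ 12 (mod 17); new modulus lcm = 663.
    Write x = 16 + 39·t and substitute into x ≡ 12 (mod 17): 39·t ≡ 12 − 16 = -4 (mod 17).
    Reduce coefficients mod 17: 5·t ≡ 13 (mod 17).
    The inverse of 5 mod 17 is 7 (since 5·7 = 35 = 2·17 + 1), so t ≡ 7·13 = 91 ≡ 6 (mod 17).
    Then x = 16 + 39·6 = 250, valid modulo lcm(39, 17) = 663: x ≡ 250 (mod 663).
  Combine with x ≡ 1 (mod 4); new modulus lcm = 2652.
    Write x = 250 + 663·t and substitute into x ≡ 1 (mod 4): 663·t ≡ 1 − 250 = -249 (mod 4).
    Reduce coefficients mod 4: 3·t ≡ 3 (mod 4).
    The inverse of 3 mod 4 is 3 (since 3·3 = 9 = 2·4 + 1), so t ≡ 3·3 = 9 ≡ 1 (mod 4).
    Then x = 250 + 663·1 = 913, valid modulo lcm(663, 4) = 2652: x ≡ 913 (mod 2652).
Verify against each original: 913 mod 3 = 1, 913 mod 13 = 3, 913 mod 17 = 12, 913 mod 4 = 1.

x ≡ 913 (mod 2652).


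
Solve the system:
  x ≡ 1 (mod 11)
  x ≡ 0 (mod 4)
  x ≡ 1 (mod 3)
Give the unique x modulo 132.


Moduli 11, 4, 3 are pairwise coprime; by CRT there is a unique solution modulo M = 11 · 4 · 3 = 132.
Solve pairwise, accumulating the modulus:
  Start with x ≡ 1 (mod 11).
  Combine with x ≡ 0 (mod 4): since gcd(11, 4) = 1, we get a unique residue mod 44.
    Write x = 1 + 11·t and substitute into x ≡ 0 (mod 4): 11·t ≡ 0 − 1 = -1 (mod 4).
    Reduce coefficients mod 4: 3·t ≡ 3 (mod 4).
    The inverse of 3 mod 4 is 3 (since 3·3 = 9 = 2·4 + 1), so t ≡ 3·3 = 9 ≡ 1 (mod 4).
    Then x = 1 + 11·1 = 12, valid modulo lcm(11, 4) = 44: x ≡ 12 (mod 44).
  Combine with x ≡ 1 (mod 3): since gcd(44, 3) = 1, we get a unique residue mod 132.
    Write x = 12 + 44·t and substitute into x ≡ 1 (mod 3): 44·t ≡ 1 − 12 = -11 (mod 3).
    Reduce coefficients mod 3: 2·t ≡ 1 (mod 3).
    The inverse of 2 mod 3 is 2 (since 2·2 = 4 = 1·3 + 1), so t ≡ 2·1 = 2 ≡ 2 (mod 3).
    Then x = 12 + 44·2 = 100, valid modulo lcm(44, 3) = 132: x ≡ 100 (mod 132).
Verify: 100 mod 11 = 1 ✓, 100 mod 4 = 0 ✓, 100 mod 3 = 1 ✓.

x ≡ 100 (mod 132).


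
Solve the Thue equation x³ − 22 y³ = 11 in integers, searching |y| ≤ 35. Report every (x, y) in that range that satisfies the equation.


The equation is x³ - 22y³ = 11. For fixed y, x³ = 22·y³ + 11, so a solution requires the RHS to be a perfect cube.
Strategy: iterate y from -35 to 35, compute RHS = 22·y³ + 11, and check whether it is a (positive or negative) perfect cube.
Check small values of y:
  y = 0: RHS = 11 is not a perfect cube.
  y = 1: RHS = 33 is not a perfect cube.
  y = -1: RHS = -11 is not a perfect cube.
  y = 2: RHS = 187 is not a perfect cube.
  y = -2: RHS = -165 is not a perfect cube.
  y = 3: RHS = 605 is not a perfect cube.
  y = -3: RHS = -583 is not a perfect cube.
Continuing the search up to |y| = 35 finds no solutions either.
No (x, y) in the scanned range satisfies the equation.

No integer solutions with |y| ≤ 35.


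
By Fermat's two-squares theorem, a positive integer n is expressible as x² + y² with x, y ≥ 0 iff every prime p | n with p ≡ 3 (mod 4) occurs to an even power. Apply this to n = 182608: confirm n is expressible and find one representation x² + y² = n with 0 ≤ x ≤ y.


Step 1: Factor n = 182608 = 2^4 · 101 · 113.
Step 2: Check the mod-4 condition on each prime factor: 2 = 2 (special); 101 ≡ 1 (mod 4), exponent 1; 113 ≡ 1 (mod 4), exponent 1.
All primes ≡ 3 (mod 4) appear to even exponent (or don't appear), so by the two-squares theorem n IS expressible as a sum of two squares.
Step 3: Build a representation. Group n = k² · m with k = 4 and m = 101 · 113 = 11413 (a product of primes ≡ 1 (mod 4)); a representation of m scales to one of n via (k·x)² + (k·y)² = k²(x² + y²). Each prime p ≡ 1 (mod 4) is itself a sum of two squares; find a² by testing p − a² for a perfect square:
  101: 101 − 1² = 100 = 10² ⇒ 101 = 1² + 10².
  113: 113 − 1² = 112, 113 − 2² = 109, 113 − 3² = 104, 113 − 4² = 97, 113 − 5² = 88, 113 − 6² = 77, 113 − 7² = 64 = 8² ⇒ 113 = 7² + 8².
  Combine using the Brahmagupta–Fibonacci identity (a² + b²)(c² + d²) = (ac − bd)² + (ad + bc)² = (ac + bd)² + (ad − bc)²:
  101 · 113 = 11413: from (1² + 10²)(7² + 8²), take (1·7 − 10·8, 1·8 + 10·7) = (7 − 80, 8 + 70) = (-73, 78); dropping signs (only squares matter) gives (73, 78); check 73² + 78² = 5329 + 6084 = 11413 ✓.
  Scale by k = 4: (4·73, 4·78) = (292, 312).
Step 4: Order so x ≤ y and verify: 292² + 312² = 85264 + 97344 = 182608 = n. ✓

n = 182608 = 292² + 312² (one valid representation with x ≤ y).


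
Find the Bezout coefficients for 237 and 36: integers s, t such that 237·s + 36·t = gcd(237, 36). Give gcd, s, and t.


Euclidean algorithm on (237, 36) — divide until remainder is 0:
  237 = 6 · 36 + 21
  36 = 1 · 21 + 15
  21 = 1 · 15 + 6
  15 = 2 · 6 + 3
  6 = 2 · 3 + 0
gcd(237, 36) = 3.
Track Bezout coefficients alongside the remainders: start with r₀ = 237 = a·1 + b·0 (s = 1, t = 0) and r₁ = 36 = a·0 + b·1 (s = 0, t = 1); each new remainder r_{k+1} = r_{k-1} − q_k·r_k inherits s_{k+1} = s_{k-1} − q_k·s_k, t_{k+1} = t_{k-1} − q_k·t_k, so r_k = a·s_k + b·t_k at every step:
  q = 6: r = 21, s = 1 − 6·0 = 1, t = 0 − 6·1 = -6  (check: 237·1 + 36·(-6) = 21)
  q = 1: r = 15, s = 0 − 1·1 = -1, t = 1 − 1·(-6) = 7  (check: 237·(-1) + 36·7 = 15)
  q = 1: r = 6, s = 1 − 1·(-1) = 2, t = -6 − 1·7 = -13  (check: 237·2 + 36·(-13) = 6)
  q = 2: r = 3, s = -1 − 2·2 = -5, t = 7 − 2·(-13) = 33  (check: 237·(-5) + 36·33 = 3)
The row with r = 3 (the gcd) gives the Bezout coefficients s = -5, t = 33.
Result: 237 · (-5) + 36 · (33) = 3.

gcd(237, 36) = 3; s = -5, t = 33 (check: 237·(-5) + 36·33 = 3).


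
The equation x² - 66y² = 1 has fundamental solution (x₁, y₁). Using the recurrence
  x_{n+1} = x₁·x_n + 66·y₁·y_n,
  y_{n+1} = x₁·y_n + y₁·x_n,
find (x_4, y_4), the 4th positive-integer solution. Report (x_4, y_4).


Step 1: Find the fundamental solution (x₁, y₁) of x² - 66y² = 1.
  Expand √66 as a continued fraction. a₀ = ⌊√66⌋ = 8; iterate m_{k+1} = d_k·a_k − m_k, d_{k+1} = (66 − m_{k+1}²)/d_k, a_{k+1} = ⌊(a₀ + m_{k+1})/d_{k+1}⌋ (starting m₀ = 0, d₀ = 1), with convergents p_k = a_k·p_{k-1} + p_{k-2}, q_k = a_k·q_{k-1} + q_{k-2} (p₋₁ = 1, q₋₁ = 0):
  k = 0: a₀ = 8; p₀/q₀ = 8/1; p₀² − 66·q₀² = 64 − 66 = -2.
  k = 1: m = 8, d = 2, a = ⌊(8 + 8)/2⌋ = 8; p/q = (8·8 + 1)/(8·1 + 0) = 65/8; p² − 66·q² = 4225 − 4224 = 1.
  The first convergent with p² − 66·q² = 1 gives the fundamental solution (x₁, y₁) = (65, 8).
Step 2: Apply the recurrence (x_{n+1}, y_{n+1}) = (x₁x_n + 66y₁y_n, x₁y_n + y₁x_n) repeatedly.
  From (x_1, y_1) = (65, 8): x_2 = 65·65 + 66·8·8 = 8449; y_2 = 65·8 + 8·65 = 1040.
  From (x_2, y_2) = (8449, 1040): x_3 = 65·8449 + 66·8·1040 = 1098305; y_3 = 65·1040 + 8·8449 = 135192.
  From (x_3, y_3) = (1098305, 135192): x_4 = 65·1098305 + 66·8·135192 = 142771201; y_4 = 65·135192 + 8·1098305 = 17573920.
Step 3: Verify x_4² - 66·y_4² = 20383615834982401 - 20383615834982400 = 1 (should be 1). ✓

(x_1, y_1) = (65, 8); (x_4, y_4) = (142771201, 17573920).


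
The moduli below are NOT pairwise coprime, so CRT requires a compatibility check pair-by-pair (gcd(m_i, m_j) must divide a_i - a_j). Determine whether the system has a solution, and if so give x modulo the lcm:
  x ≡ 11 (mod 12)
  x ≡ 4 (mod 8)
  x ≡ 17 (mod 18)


Moduli 12, 8, 18 are not pairwise coprime, so CRT works modulo lcm(m_i) when all pairwise compatibility conditions hold.
Pairwise compatibility: gcd(m_i, m_j) must divide a_i - a_j for every pair.
Merge one congruence at a time:
  Start: x ≡ 11 (mod 12).
  Combine with x ≡ 4 (mod 8): gcd(12, 8) = 4, and 4 - 11 = -7 is NOT divisible by 4.
    ⇒ system is inconsistent (no integer solution).

No solution (the system is inconsistent).


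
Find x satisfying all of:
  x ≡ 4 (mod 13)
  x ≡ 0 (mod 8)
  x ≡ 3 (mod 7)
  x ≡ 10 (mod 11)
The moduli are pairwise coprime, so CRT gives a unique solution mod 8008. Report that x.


Product of moduli M = 13 · 8 · 7 · 11 = 8008.
Merge one congruence at a time:
  Start: x ≡ 4 (mod 13).
  Combine with x ≡ 0 (mod 8); new modulus lcm = 104.
    Write x = 4 + 13·t and substitute into x ≡ 0 (mod 8): 13·t ≡ 0 − 4 = -4 (mod 8).
    Reduce coefficients mod 8: 5·t ≡ 4 (mod 8).
    The inverse of 5 mod 8 is 5 (since 5·5 = 25 = 3·8 + 1), so t ≡ 5·4 = 20 ≡ 4 (mod 8).
    Then x = 4 + 13·4 = 56, valid modulo lcm(13, 8) = 104: x ≡ 56 (mod 104).
  Combine with x ≡ 3 (mod 7); new modulus lcm = 728.
    Write x = 56 + 104·t and substitute into x ≡ 3 (mod 7): 104·t ≡ 3 − 56 = -53 (mod 7).
    Reduce coefficients mod 7: 6·t ≡ 3 (mod 7).
    The inverse of 6 mod 7 is 6 (since 6·6 = 36 = 5·7 + 1), so t ≡ 6·3 = 18 ≡ 4 (mod 7).
    Then x = 56 + 104·4 = 472, valid modulo lcm(104, 7) = 728: x ≡ 472 (mod 728).
  Combine with x ≡ 10 (mod 11); new modulus lcm = 8008.
    Write x = 472 + 728·t and substitute into x ≡ 10 (mod 11): 728·t ≡ 10 − 472 = -462 (mod 11).
    Reduce coefficients mod 11: 2·t ≡ 0 (mod 11).
    The inverse of 2 mod 11 is 6 (since 2·6 = 12 = 1·11 + 1), so t ≡ 6·0 = 0 ≡ 0 (mod 11).
    Then x = 472 + 728·0 = 472, valid modulo lcm(728, 11) = 8008: x ≡ 472 (mod 8008).
Verify against each original: 472 mod 13 = 4, 472 mod 8 = 0, 472 mod 7 = 3, 472 mod 11 = 10.

x ≡ 472 (mod 8008).


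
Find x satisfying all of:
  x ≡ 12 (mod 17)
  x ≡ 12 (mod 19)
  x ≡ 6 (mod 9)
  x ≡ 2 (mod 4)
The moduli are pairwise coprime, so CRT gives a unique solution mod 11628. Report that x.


Product of moduli M = 17 · 19 · 9 · 4 = 11628.
Merge one congruence at a time:
  Start: x ≡ 12 (mod 17).
  Combine with x ≡ 12 (mod 19); new modulus lcm = 323.
    Write x = 12 + 17·t and substitute into x ≡ 12 (mod 19): 17·t ≡ 12 − 12 = 0 (mod 19).
    The inverse of 17 mod 19 is 9 (since 17·9 = 153 = 8·19 + 1), so t ≡ 9·0 = 0 ≡ 0 (mod 19).
    Then x = 12 + 17·0 = 12, valid modulo lcm(17, 19) = 323: x ≡ 12 (mod 323).
  Combine with x ≡ 6 (mod 9); new modulus lcm = 2907.
    Write x = 12 + 323·t and substitute into x ≡ 6 (mod 9): 323·t ≡ 6 − 12 = -6 (mod 9).
    Reduce coefficients mod 9: 8·t ≡ 3 (mod 9).
    The inverse of 8 mod 9 is 8 (since 8·8 = 64 = 7·9 + 1), so t ≡ 8·3 = 24 ≡ 6 (mod 9).
    Then x = 12 + 323·6 = 1950, valid modulo lcm(323, 9) = 2907: x ≡ 1950 (mod 2907).
  Combine with x ≡ 2 (mod 4); new modulus lcm = 11628.
    Write x = 1950 + 2907·t and substitute into x ≡ 2 (mod 4): 2907·t ≡ 2 − 1950 = -1948 (mod 4).
    Reduce coefficients mod 4: 3·t ≡ 0 (mod 4).
    The inverse of 3 mod 4 is 3 (since 3·3 = 9 = 2·4 + 1), so t ≡ 3·0 = 0 ≡ 0 (mod 4).
    Then x = 1950 + 2907·0 = 1950, valid modulo lcm(2907, 4) = 11628: x ≡ 1950 (mod 11628).
Verify against each original: 1950 mod 17 = 12, 1950 mod 19 = 12, 1950 mod 9 = 6, 1950 mod 4 = 2.

x ≡ 1950 (mod 11628).


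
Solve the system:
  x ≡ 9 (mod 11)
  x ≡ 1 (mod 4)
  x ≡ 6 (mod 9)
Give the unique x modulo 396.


Moduli 11, 4, 9 are pairwise coprime; by CRT there is a unique solution modulo M = 11 · 4 · 9 = 396.
Solve pairwise, accumulating the modulus:
  Start with x ≡ 9 (mod 11).
  Combine with x ≡ 1 (mod 4): since gcd(11, 4) = 1, we get a unique residue mod 44.
    Write x = 9 + 11·t and substitute into x ≡ 1 (mod 4): 11·t ≡ 1 − 9 = -8 (mod 4).
    Reduce coefficients mod 4: 3·t ≡ 0 (mod 4).
    The inverse of 3 mod 4 is 3 (since 3·3 = 9 = 2·4 + 1), so t ≡ 3·0 = 0 ≡ 0 (mod 4).
    Then x = 9 + 11·0 = 9, valid modulo lcm(11, 4) = 44: x ≡ 9 (mod 44).
  Combine with x ≡ 6 (mod 9): since gcd(44, 9) = 1, we get a unique residue mod 396.
    Write x = 9 + 44·t and substitute into x ≡ 6 (mod 9): 44·t ≡ 6 − 9 = -3 (mod 9).
    Reduce coefficients mod 9: 8·t ≡ 6 (mod 9).
    The inverse of 8 mod 9 is 8 (since 8·8 = 64 = 7·9 + 1), so t ≡ 8·6 = 48 ≡ 3 (mod 9).
    Then x = 9 + 44·3 = 141, valid modulo lcm(44, 9) = 396: x ≡ 141 (mod 396).
Verify: 141 mod 11 = 9 ✓, 141 mod 4 = 1 ✓, 141 mod 9 = 6 ✓.

x ≡ 141 (mod 396).


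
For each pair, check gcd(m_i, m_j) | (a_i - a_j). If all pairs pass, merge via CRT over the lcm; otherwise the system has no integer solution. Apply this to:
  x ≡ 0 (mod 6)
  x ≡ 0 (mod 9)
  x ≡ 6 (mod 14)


Moduli 6, 9, 14 are not pairwise coprime, so CRT works modulo lcm(m_i) when all pairwise compatibility conditions hold.
Pairwise compatibility: gcd(m_i, m_j) must divide a_i - a_j for every pair.
Merge one congruence at a time:
  Start: x ≡ 0 (mod 6).
  Combine with x ≡ 0 (mod 9): gcd(6, 9) = 3; 0 - 0 = 0, which IS divisible by 3, so compatible.
    Write x = 0 + 6·t and substitute into x ≡ 0 (mod 9): 6·t ≡ 0 − 0 = 0 (mod 9).
    Divide the congruence (and modulus) by g = 3: 2·t ≡ 0 (mod 3).
    The inverse of 2 mod 3 is 2 (since 2·2 = 4 = 1·3 + 1), so t ≡ 2·0 = 0 ≡ 0 (mod 3).
    Then x = 0 + 6·0 = 0, valid modulo lcm(6, 9) = 18: x ≡ 0 (mod 18).
  Combine with x ≡ 6 (mod 14): gcd(18, 14) = 2; 6 - 0 = 6, which IS divisible by 2, so compatible.
    Write x = 0 + 18·t and substitute into x ≡ 6 (mod 14): 18·t ≡ 6 − 0 = 6 (mod 14).
    Divide the congruence (and modulus) by g = 2: 9·t ≡ 3 (mod 7).
    Reduce coefficients mod 7: 2·t ≡ 3 (mod 7).
    The inverse of 2 mod 7 is 4 (since 2·4 = 8 = 1·7 + 1), so t ≡ 4·3 = 12 ≡ 5 (mod 7).
    Then x = 0 + 18·5 = 90, valid modulo lcm(18, 14) = 126: x ≡ 90 (mod 126).
Verify: 90 mod 6 = 0, 90 mod 9 = 0, 90 mod 14 = 6.

x ≡ 90 (mod 126).


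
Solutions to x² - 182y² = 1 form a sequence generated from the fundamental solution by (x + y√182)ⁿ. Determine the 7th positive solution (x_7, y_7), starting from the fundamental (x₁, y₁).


Step 1: Find the fundamental solution (x₁, y₁) of x² - 182y² = 1.
  Expand √182 as a continued fraction. a₀ = ⌊√182⌋ = 13; iterate m_{k+1} = d_k·a_k − m_k, d_{k+1} = (182 − m_{k+1}²)/d_k, a_{k+1} = ⌊(a₀ + m_{k+1})/d_{k+1}⌋ (starting m₀ = 0, d₀ = 1), with convergents p_k = a_k·p_{k-1} + p_{k-2}, q_k = a_k·q_{k-1} + q_{k-2} (p₋₁ = 1, q₋₁ = 0):
  k = 0: a₀ = 13; p₀/q₀ = 13/1; p₀² − 182·q₀² = 169 − 182 = -13.
  k = 1: m = 13, d = 13, a = ⌊(13 + 13)/13⌋ = 2; p/q = (2·13 + 1)/(2·1 + 0) = 27/2; p² − 182·q² = 729 − 728 = 1.
  The first convergent with p² − 182·q² = 1 gives the fundamental solution (x₁, y₁) = (27, 2).
Step 2: Apply the recurrence (x_{n+1}, y_{n+1}) = (x₁x_n + 182y₁y_n, x₁y_n + y₁x_n) repeatedly.
  From (x_1, y_1) = (27, 2): x_2 = 27·27 + 182·2·2 = 1457; y_2 = 27·2 + 2·27 = 108.
  From (x_2, y_2) = (1457, 108): x_3 = 27·1457 + 182·2·108 = 78651; y_3 = 27·108 + 2·1457 = 5830.
  From (x_3, y_3) = (78651, 5830): x_4 = 27·78651 + 182·2·5830 = 4245697; y_4 = 27·5830 + 2·78651 = 314712.
  From (x_4, y_4) = (4245697, 314712): x_5 = 27·4245697 + 182·2·314712 = 229188987; y_5 = 27·314712 + 2·4245697 = 16988618.
  From (x_5, y_5) = (229188987, 16988618): x_6 = 27·229188987 + 182·2·16988618 = 12371959601; y_6 = 27·16988618 + 2·229188987 = 917070660.
  From (x_6, y_6) = (12371959601, 917070660): x_7 = 27·12371959601 + 182·2·917070660 = 667856629467; y_7 = 27·917070660 + 2·12371959601 = 49504827022.
Step 3: Verify x_7² - 182·y_7² = 446032477523021732704089 - 446032477523021732704088 = 1 (should be 1). ✓

(x_1, y_1) = (27, 2); (x_7, y_7) = (667856629467, 49504827022).


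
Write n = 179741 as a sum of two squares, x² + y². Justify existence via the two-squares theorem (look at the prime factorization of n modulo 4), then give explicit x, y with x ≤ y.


Step 1: Factor n = 179741 = 17 · 97 · 109.
Step 2: Check the mod-4 condition on each prime factor: 17 ≡ 1 (mod 4), exponent 1; 97 ≡ 1 (mod 4), exponent 1; 109 ≡ 1 (mod 4), exponent 1.
All primes ≡ 3 (mod 4) appear to even exponent (or don't appear), so by the two-squares theorem n IS expressible as a sum of two squares.
Step 3: Build a representation. Here n = 17 · 97 · 109 is a product of primes ≡ 1 (mod 4). Each prime p ≡ 1 (mod 4) is itself a sum of two squares; find a² by testing p − a² for a perfect square:
  17: 17 − 1² = 16 = 4² ⇒ 17 = 1² + 4².
  97: 97 − 1² = 96, 97 − 2² = 93, 97 − 3² = 88, 97 − 4² = 81 = 9² ⇒ 97 = 4² + 9².
  109: 109 − 1² = 108, 109 − 2² = 105, 109 − 3² = 100 = 10² ⇒ 109 = 3² + 10².
  Combine using the Brahmagupta–Fibonacci identity (a² + b²)(c² + d²) = (ac − bd)² + (ad + bc)² = (ac + bd)² + (ad − bc)²:
  17 · 97 = 1649: from (1² + 4²)(4² + 9²), take (1·4 − 4·9, 1·9 + 4·4) = (4 − 36, 9 + 16) = (-32, 25); dropping signs (only squares matter) gives (32, 25); check 32² + 25² = 1024 + 625 = 1649 ✓.
  1649 · 109 = 179741: from (32² + 25²)(3² + 10²), take (32·3 − 25·10, 32·10 + 25·3) = (96 − 250, 320 + 75) = (-154, 395); dropping signs (only squares matter) gives (154, 395); check 154² + 395² = 23716 + 156025 = 179741 ✓.
Step 4: Order so x ≤ y and verify: 154² + 395² = 23716 + 156025 = 179741 = n. ✓

n = 179741 = 154² + 395² (one valid representation with x ≤ y).


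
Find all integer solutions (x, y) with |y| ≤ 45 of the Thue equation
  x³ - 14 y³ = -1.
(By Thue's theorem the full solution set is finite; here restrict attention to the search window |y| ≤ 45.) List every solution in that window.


The equation is x³ - 14y³ = -1. For fixed y, x³ = 14·y³ − 1, so a solution requires the RHS to be a perfect cube.
Strategy: iterate y from -45 to 45, compute RHS = 14·y³ − 1, and check whether it is a (positive or negative) perfect cube.
Check small values of y:
  y = 0: RHS = -1 = (-1)³ ⇒ x = -1 works.
  y = 1: RHS = 13 is not a perfect cube.
  y = -1: RHS = -15 is not a perfect cube.
  y = 2: RHS = 111 is not a perfect cube.
  y = -2: RHS = -113 is not a perfect cube.
  y = 3: RHS = 377 is not a perfect cube.
  y = -3: RHS = -379 is not a perfect cube.
Continuing the search up to |y| = 45 finds no further solutions beyond those listed.
Collected solutions: (-1, 0).

Solutions (with |y| ≤ 45): (-1, 0).


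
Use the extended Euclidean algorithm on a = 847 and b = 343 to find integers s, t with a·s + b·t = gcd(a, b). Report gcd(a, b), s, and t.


Euclidean algorithm on (847, 343) — divide until remainder is 0:
  847 = 2 · 343 + 161
  343 = 2 · 161 + 21
  161 = 7 · 21 + 14
  21 = 1 · 14 + 7
  14 = 2 · 7 + 0
gcd(847, 343) = 7.
Track Bezout coefficients alongside the remainders: start with r₀ = 847 = a·1 + b·0 (s = 1, t = 0) and r₁ = 343 = a·0 + b·1 (s = 0, t = 1); each new remainder r_{k+1} = r_{k-1} − q_k·r_k inherits s_{k+1} = s_{k-1} − q_k·s_k, t_{k+1} = t_{k-1} − q_k·t_k, so r_k = a·s_k + b·t_k at every step:
  q = 2: r = 161, s = 1 − 2·0 = 1, t = 0 − 2·1 = -2  (check: 847·1 + 343·(-2) = 161)
  q = 2: r = 21, s = 0 − 2·1 = -2, t = 1 − 2·(-2) = 5  (check: 847·(-2) + 343·5 = 21)
  q = 7: r = 14, s = 1 − 7·(-2) = 15, t = -2 − 7·5 = -37  (check: 847·15 + 343·(-37) = 14)
  q = 1: r = 7, s = -2 − 1·15 = -17, t = 5 − 1·(-37) = 42  (check: 847·(-17) + 343·42 = 7)
The row with r = 7 (the gcd) gives the Bezout coefficients s = -17, t = 42.
Result: 847 · (-17) + 343 · (42) = 7.

gcd(847, 343) = 7; s = -17, t = 42 (check: 847·(-17) + 343·42 = 7).


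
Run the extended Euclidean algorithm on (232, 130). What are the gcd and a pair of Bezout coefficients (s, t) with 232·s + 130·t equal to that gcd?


Euclidean algorithm on (232, 130) — divide until remainder is 0:
  232 = 1 · 130 + 102
  130 = 1 · 102 + 28
  102 = 3 · 28 + 18
  28 = 1 · 18 + 10
  18 = 1 · 10 + 8
  10 = 1 · 8 + 2
  8 = 4 · 2 + 0
gcd(232, 130) = 2.
Track Bezout coefficients alongside the remainders: start with r₀ = 232 = a·1 + b·0 (s = 1, t = 0) and r₁ = 130 = a·0 + b·1 (s = 0, t = 1); each new remainder r_{k+1} = r_{k-1} − q_k·r_k inherits s_{k+1} = s_{k-1} − q_k·s_k, t_{k+1} = t_{k-1} − q_k·t_k, so r_k = a·s_k + b·t_k at every step:
  q = 1: r = 102, s = 1 − 1·0 = 1, t = 0 − 1·1 = -1  (check: 232·1 + 130·(-1) = 102)
  q = 1: r = 28, s = 0 − 1·1 = -1, t = 1 − 1·(-1) = 2  (check: 232·(-1) + 130·2 = 28)
  q = 3: r = 18, s = 1 − 3·(-1) = 4, t = -1 − 3·2 = -7  (check: 232·4 + 130·(-7) = 18)
  q = 1: r = 10, s = -1 − 1·4 = -5, t = 2 − 1·(-7) = 9  (check: 232·(-5) + 130·9 = 10)
  q = 1: r = 8, s = 4 − 1·(-5) = 9, t = -7 − 1·9 = -16  (check: 232·9 + 130·(-16) = 8)
  q = 1: r = 2, s = -5 − 1·9 = -14, t = 9 − 1·(-16) = 25  (check: 232·(-14) + 130·25 = 2)
The row with r = 2 (the gcd) gives the Bezout coefficients s = -14, t = 25.
Result: 232 · (-14) + 130 · (25) = 2.

gcd(232, 130) = 2; s = -14, t = 25 (check: 232·(-14) + 130·25 = 2).


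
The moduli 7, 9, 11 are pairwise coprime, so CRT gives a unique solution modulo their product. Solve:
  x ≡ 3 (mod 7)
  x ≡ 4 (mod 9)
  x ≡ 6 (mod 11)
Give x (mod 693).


Moduli 7, 9, 11 are pairwise coprime; by CRT there is a unique solution modulo M = 7 · 9 · 11 = 693.
Solve pairwise, accumulating the modulus:
  Start with x ≡ 3 (mod 7).
  Combine with x ≡ 4 (mod 9): since gcd(7, 9) = 1, we get a unique residue mod 63.
    Write x = 3 + 7·t and substitute into x ≡ 4 (mod 9): 7·t ≡ 4 − 3 = 1 (mod 9).
    The inverse of 7 mod 9 is 4 (since 7·4 = 28 = 3·9 + 1), so t ≡ 4·1 = 4 ≡ 4 (mod 9).
    Then x = 3 + 7·4 = 31, valid modulo lcm(7, 9) = 63: x ≡ 31 (mod 63).
  Combine with x ≡ 6 (mod 11): since gcd(63, 11) = 1, we get a unique residue mod 693.
    Write x = 31 + 63·t and substitute into x ≡ 6 (mod 11): 63·t ≡ 6 − 31 = -25 (mod 11).
    Reduce coefficients mod 11: 8·t ≡ 8 (mod 11).
    The inverse of 8 mod 11 is 7 (since 8·7 = 56 = 5·11 + 1), so t ≡ 7·8 = 56 ≡ 1 (mod 11).
    Then x = 31 + 63·1 = 94, valid modulo lcm(63, 11) = 693: x ≡ 94 (mod 693).
Verify: 94 mod 7 = 3 ✓, 94 mod 9 = 4 ✓, 94 mod 11 = 6 ✓.

x ≡ 94 (mod 693).
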